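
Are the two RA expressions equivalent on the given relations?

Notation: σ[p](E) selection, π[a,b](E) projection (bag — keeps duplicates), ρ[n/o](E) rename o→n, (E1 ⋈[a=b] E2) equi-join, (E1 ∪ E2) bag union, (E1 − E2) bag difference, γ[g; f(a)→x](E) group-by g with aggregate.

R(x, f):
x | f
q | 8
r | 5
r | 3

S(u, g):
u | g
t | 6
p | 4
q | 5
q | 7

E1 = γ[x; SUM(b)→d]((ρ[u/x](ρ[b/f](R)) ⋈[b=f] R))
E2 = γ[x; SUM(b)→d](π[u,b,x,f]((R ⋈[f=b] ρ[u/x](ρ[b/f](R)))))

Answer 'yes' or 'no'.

E1 stepwise |·|:
  R → 3
  ρ[b/f](R) → 3
  ρ[u/x](ρ[b/f](R)) → 3
  R → 3
  (ρ[u/x](ρ[b/f](R)) ⋈[b=f] R) → 3
  γ[x; SUM(b)→d]((ρ[u/x](ρ[b/f](R)) ⋈[b=f] R)) → 2
E2 stepwise |·|:
  R → 3
  R → 3
  ρ[b/f](R) → 3
  ρ[u/x](ρ[b/f](R)) → 3
  (R ⋈[f=b] ρ[u/x](ρ[b/f](R))) → 3
  π[u,b,x,f]((R ⋈[f=b] ρ[u/x](ρ[b/f](R)))) → 3
  γ[x; SUM(b)→d](π[u,b,x,f]((R ⋈[f=b] ρ[u/x](ρ[b/f](R))))) → 2

E1 and E2 produce the same multiset:
x | d
q | 8
r | 8

yes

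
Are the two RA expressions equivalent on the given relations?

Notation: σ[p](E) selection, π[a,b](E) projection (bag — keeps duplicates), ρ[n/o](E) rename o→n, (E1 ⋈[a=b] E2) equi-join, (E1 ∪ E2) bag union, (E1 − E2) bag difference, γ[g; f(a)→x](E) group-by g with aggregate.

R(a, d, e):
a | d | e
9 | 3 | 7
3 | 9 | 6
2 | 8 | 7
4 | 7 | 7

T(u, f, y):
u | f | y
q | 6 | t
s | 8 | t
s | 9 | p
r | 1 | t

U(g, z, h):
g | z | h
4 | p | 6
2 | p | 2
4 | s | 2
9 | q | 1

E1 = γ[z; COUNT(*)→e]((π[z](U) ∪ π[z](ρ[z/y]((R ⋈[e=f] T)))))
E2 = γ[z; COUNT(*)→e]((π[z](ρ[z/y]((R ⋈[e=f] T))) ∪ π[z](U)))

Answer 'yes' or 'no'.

E1 stepwise |·|:
  U → 4
  π[z](U) → 4
  R → 4
  T → 4
  (R ⋈[e=f] T) → 1
  ρ[z/y]((R ⋈[e=f] T)) → 1
  π[z](ρ[z/y]((R ⋈[e=f] T))) → 1
  (π[z](U) ∪ π[z](ρ[z/y]((R ⋈[e=f] T)))) → 5
  γ[z; COUNT(*)→e]((π[z](U) ∪ π[z](ρ[z/y]((R ⋈[e=f] T))))) → 4
E2 stepwise |·|:
  R → 4
  T → 4
  (R ⋈[e=f] T) → 1
  ρ[z/y]((R ⋈[e=f] T)) → 1
  π[z](ρ[z/y]((R ⋈[e=f] T))) → 1
  U → 4
  π[z](U) → 4
  (π[z](ρ[z/y]((R ⋈[e=f] T))) ∪ π[z](U)) → 5
  γ[z; COUNT(*)→e]((π[z](ρ[z/y]((R ⋈[e=f] T))) ∪ π[z](U))) → 4

E1 and E2 produce the same multiset:
z | e
p | 2
q | 1
s | 1
t | 1

yes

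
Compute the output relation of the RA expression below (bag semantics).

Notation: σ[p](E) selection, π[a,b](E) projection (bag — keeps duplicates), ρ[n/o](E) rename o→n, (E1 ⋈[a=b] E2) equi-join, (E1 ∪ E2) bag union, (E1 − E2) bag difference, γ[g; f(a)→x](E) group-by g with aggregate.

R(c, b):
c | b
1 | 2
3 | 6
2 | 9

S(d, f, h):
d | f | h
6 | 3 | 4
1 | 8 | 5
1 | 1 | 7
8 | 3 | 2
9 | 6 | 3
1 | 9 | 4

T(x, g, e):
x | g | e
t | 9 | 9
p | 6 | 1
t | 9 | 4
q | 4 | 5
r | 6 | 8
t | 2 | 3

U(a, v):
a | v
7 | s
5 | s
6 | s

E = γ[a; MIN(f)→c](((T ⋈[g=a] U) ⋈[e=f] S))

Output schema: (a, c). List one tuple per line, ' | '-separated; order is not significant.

Row counts bottom-up:
  T → 6
  U → 3
  (T ⋈[g=a] U) → 2
  S → 6
  ((T ⋈[g=a] U) ⋈[e=f] S) → 2
  γ[a; MIN(f)→c](((T ⋈[g=a] U) ⋈[e=f] S)) → 1

== RESULT ==
a | c
6 | 1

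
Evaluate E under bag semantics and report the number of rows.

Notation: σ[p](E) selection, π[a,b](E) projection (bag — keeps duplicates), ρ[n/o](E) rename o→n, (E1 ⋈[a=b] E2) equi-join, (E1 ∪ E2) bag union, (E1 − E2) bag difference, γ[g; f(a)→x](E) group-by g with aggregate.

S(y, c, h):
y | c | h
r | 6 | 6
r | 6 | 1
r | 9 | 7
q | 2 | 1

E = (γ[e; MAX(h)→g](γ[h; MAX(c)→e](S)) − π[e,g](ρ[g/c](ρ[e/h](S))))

Subexpression sizes:
  S → 4
  γ[h; MAX(c)→e](S) → 3
  γ[e; MAX(h)→g](γ[h; MAX(c)→e](S)) → 2
  S → 4
  ρ[e/h](S) → 4
  ρ[g/c](ρ[e/h](S)) → 4
  π[e,g](ρ[g/c](ρ[e/h](S))) → 4
  (γ[e; MAX(h)→g](γ[h; MAX(c)→e](S)) − π[e,g](ρ[g/c](ρ[e/h](S)))) → 1

|E| = 1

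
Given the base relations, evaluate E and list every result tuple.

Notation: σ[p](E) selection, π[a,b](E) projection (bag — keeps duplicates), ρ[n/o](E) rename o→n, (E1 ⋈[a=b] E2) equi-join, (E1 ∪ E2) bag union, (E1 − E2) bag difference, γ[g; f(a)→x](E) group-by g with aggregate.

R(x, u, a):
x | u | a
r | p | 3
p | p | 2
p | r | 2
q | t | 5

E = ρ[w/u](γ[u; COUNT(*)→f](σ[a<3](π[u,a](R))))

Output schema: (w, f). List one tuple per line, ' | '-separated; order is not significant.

Stepwise |·|:
  R → 4
  π[u,a](R) → 4
  σ[a<3](π[u,a](R)) → 2
  γ[u; COUNT(*)→f](σ[a<3](π[u,a](R))) → 2
  ρ[w/u](γ[u; COUNT(*)→f](σ[a<3](π[u,a](R)))) → 2

== RESULT ==
w | f
p | 1
r | 1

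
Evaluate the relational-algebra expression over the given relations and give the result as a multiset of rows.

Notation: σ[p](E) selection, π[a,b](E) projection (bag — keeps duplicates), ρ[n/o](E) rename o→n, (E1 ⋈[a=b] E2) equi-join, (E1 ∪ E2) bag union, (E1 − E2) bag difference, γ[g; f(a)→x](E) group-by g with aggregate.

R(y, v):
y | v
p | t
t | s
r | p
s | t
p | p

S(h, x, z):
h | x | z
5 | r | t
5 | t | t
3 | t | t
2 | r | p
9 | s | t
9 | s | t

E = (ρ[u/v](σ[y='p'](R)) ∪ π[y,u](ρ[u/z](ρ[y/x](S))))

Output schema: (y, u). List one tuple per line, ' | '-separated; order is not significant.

Row counts bottom-up:
  R → 5
  σ[y='p'](R) → 2
  ρ[u/v](σ[y='p'](R)) → 2
  S → 6
  ρ[y/x](S) → 6
  ρ[u/z](ρ[y/x](S)) → 6
  π[y,u](ρ[u/z](ρ[y/x](S))) → 6
  (ρ[u/v](σ[y='p'](R)) ∪ π[y,u](ρ[u/z](ρ[y/x](S)))) → 8

== RESULT ==
y | u
p | p
p | t
r | p
r | t
s | t
s | t
t | t
t | t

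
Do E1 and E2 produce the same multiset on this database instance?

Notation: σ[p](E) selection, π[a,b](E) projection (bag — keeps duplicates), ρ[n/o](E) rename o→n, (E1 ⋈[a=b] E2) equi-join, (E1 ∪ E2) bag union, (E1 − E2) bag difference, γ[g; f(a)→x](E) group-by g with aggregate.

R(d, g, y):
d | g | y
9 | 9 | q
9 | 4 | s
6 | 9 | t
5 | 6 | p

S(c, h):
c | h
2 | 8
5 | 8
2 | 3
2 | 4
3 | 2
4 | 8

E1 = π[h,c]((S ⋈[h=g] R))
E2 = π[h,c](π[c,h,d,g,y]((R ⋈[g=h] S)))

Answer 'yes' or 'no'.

E1 per-node cardinality:
  S → 6
  R → 4
  (S ⋈[h=g] R) → 1
  π[h,c]((S ⋈[h=g] R)) → 1
E2 per-node cardinality:
  R → 4
  S → 6
  (R ⋈[g=h] S) → 1
  π[c,h,d,g,y]((R ⋈[g=h] S)) → 1
  π[h,c](π[c,h,d,g,y]((R ⋈[g=h] S))) → 1

E1 and E2 produce the same multiset:
h | c
4 | 2

yes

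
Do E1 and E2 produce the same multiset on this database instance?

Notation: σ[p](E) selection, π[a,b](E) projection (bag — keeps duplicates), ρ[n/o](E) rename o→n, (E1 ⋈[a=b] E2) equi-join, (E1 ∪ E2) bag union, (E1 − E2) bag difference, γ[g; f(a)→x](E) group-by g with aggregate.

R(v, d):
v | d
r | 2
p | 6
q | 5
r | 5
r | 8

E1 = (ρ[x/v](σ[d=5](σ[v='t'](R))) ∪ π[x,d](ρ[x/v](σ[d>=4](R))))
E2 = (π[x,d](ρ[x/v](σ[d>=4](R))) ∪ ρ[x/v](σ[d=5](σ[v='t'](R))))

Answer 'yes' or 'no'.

E1 row counts bottom-up:
  R → 5
  σ[v='t'](R) → 0
  σ[d=5](σ[v='t'](R)) → 0
  ρ[x/v](σ[d=5](σ[v='t'](R))) → 0
  R → 5
  σ[d>=4](R) → 4
  ρ[x/v](σ[d>=4](R)) → 4
  π[x,d](ρ[x/v](σ[d>=4](R))) → 4
  (ρ[x/v](σ[d=5](σ[v='t'](R))) ∪ π[x,d](ρ[x/v](σ[d>=4](R)))) → 4
E2 row counts bottom-up:
  R → 5
  σ[d>=4](R) → 4
  ρ[x/v](σ[d>=4](R)) → 4
  π[x,d](ρ[x/v](σ[d>=4](R))) → 4
  R → 5
  σ[v='t'](R) → 0
  σ[d=5](σ[v='t'](R)) → 0
  ρ[x/v](σ[d=5](σ[v='t'](R))) → 0
  (π[x,d](ρ[x/v](σ[d>=4](R))) ∪ ρ[x/v](σ[d=5](σ[v='t'](R)))) → 4

E1 and E2 produce the same multiset:
x | d
p | 6
q | 5
r | 5
r | 8

yes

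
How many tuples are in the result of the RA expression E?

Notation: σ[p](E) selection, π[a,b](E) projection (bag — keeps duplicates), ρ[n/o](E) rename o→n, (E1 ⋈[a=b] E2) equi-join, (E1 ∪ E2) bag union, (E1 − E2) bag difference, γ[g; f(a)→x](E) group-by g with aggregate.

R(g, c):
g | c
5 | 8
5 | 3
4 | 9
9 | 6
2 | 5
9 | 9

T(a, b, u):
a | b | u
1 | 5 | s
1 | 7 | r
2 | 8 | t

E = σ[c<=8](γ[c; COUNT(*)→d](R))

Stepwise |·|:
  R → 6
  γ[c; COUNT(*)→d](R) → 5
  σ[c<=8](γ[c; COUNT(*)→d](R)) → 4

|E| = 4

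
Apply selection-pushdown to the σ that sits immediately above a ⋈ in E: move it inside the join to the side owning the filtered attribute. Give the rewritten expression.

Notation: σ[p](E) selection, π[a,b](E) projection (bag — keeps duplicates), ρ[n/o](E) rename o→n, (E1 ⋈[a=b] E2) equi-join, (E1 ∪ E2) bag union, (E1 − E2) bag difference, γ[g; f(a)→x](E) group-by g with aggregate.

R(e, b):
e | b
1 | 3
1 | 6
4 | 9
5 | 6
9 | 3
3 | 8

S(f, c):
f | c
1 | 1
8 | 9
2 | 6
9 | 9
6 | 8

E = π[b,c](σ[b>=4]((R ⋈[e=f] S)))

σ filters on b, owned by the left side.
E' = π[b,c]((σ[b>=4](R) ⋈[e=f] S))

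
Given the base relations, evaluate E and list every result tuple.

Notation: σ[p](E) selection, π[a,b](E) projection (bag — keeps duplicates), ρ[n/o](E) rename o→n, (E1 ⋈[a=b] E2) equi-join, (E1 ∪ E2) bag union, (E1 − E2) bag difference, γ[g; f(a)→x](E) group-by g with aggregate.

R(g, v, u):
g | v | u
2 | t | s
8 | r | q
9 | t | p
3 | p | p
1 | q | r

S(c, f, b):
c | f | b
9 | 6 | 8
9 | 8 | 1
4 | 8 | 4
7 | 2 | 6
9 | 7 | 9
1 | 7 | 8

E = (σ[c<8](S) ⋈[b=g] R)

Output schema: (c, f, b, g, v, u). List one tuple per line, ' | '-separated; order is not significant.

Per-node cardinality:
  S → 6
  σ[c<8](S) → 3
  R → 5
  (σ[c<8](S) ⋈[b=g] R) → 1

== RESULT ==
c | f | b | g | v | u
1 | 7 | 8 | 8 | r | q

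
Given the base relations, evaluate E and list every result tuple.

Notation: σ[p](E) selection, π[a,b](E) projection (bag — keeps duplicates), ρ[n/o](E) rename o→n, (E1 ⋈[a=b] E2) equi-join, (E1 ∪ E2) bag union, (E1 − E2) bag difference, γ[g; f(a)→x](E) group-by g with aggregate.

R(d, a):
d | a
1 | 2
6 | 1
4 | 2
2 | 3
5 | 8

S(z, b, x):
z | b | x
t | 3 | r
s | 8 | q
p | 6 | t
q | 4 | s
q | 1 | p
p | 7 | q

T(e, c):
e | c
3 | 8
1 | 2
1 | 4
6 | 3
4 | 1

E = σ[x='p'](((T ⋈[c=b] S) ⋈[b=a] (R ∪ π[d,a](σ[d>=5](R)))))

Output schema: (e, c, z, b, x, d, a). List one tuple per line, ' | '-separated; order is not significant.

Per-node cardinality:
  T → 5
  S → 6
  (T ⋈[c=b] S) → 4
  R → 5
  R → 5
  σ[d>=5](R) → 2
  π[d,a](σ[d>=5](R)) → 2
  (R ∪ π[d,a](σ[d>=5](R))) → 7
  ((T ⋈[c=b] S) ⋈[b=a] (R ∪ π[d,a](σ[d>=5](R)))) → 5
  σ[x='p'](((T ⋈[c=b] S) ⋈[b=a] (R ∪ π[d,a](σ[d>=5](R))))) → 2

== RESULT ==
e | c | z | b | x | d | a
4 | 1 | q | 1 | p | 6 | 1
4 | 1 | q | 1 | p | 6 | 1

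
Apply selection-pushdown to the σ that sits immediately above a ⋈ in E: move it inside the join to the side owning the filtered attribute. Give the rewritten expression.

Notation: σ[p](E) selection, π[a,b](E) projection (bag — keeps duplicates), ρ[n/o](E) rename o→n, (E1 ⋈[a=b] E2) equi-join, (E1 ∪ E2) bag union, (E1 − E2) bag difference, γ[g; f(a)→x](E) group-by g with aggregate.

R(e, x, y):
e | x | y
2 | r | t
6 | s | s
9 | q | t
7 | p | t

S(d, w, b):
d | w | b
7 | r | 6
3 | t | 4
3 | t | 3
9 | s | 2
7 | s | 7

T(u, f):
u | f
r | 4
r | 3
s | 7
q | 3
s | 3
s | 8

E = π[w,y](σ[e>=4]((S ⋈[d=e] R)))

σ filters on e, owned by the right side.
E' = π[w,y]((S ⋈[d=e] σ[e>=4](R)))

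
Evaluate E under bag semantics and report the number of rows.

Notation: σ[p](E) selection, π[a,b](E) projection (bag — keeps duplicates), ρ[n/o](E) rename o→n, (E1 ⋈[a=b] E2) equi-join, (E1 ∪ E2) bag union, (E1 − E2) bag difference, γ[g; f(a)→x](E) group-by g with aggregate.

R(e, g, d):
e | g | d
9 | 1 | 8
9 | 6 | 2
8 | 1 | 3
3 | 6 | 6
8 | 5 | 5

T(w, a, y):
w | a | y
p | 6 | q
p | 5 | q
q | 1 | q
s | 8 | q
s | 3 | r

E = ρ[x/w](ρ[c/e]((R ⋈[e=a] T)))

Stepwise |·|:
  R → 5
  T → 5
  (R ⋈[e=a] T) → 3
  ρ[c/e]((R ⋈[e=a] T)) → 3
  ρ[x/w](ρ[c/e]((R ⋈[e=a] T))) → 3

|E| = 3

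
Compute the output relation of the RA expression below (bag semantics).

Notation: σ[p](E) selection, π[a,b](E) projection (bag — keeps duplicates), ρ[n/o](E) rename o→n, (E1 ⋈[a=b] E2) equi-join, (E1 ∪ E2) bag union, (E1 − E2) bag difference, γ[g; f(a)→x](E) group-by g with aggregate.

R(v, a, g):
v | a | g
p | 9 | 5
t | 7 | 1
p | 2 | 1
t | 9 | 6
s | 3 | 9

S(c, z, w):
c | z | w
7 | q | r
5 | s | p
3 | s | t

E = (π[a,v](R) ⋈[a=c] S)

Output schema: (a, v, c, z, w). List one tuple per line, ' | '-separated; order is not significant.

Row counts bottom-up:
  R → 5
  π[a,v](R) → 5
  S → 3
  (π[a,v](R) ⋈[a=c] S) → 2

== RESULT ==
a | v | c | z | w
3 | s | 3 | s | t
7 | t | 7 | q | r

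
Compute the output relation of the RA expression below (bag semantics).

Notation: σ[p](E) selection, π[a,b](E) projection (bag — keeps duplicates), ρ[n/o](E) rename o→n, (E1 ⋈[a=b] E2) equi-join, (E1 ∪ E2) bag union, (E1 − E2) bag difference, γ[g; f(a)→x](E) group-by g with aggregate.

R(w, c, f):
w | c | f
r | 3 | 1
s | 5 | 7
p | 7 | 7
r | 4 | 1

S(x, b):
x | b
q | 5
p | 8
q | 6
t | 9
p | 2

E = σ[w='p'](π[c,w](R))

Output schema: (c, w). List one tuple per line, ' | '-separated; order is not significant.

Per-node cardinality:
  R → 4
  π[c,w](R) → 4
  σ[w='p'](π[c,w](R)) → 1

== RESULT ==
c | w
7 | p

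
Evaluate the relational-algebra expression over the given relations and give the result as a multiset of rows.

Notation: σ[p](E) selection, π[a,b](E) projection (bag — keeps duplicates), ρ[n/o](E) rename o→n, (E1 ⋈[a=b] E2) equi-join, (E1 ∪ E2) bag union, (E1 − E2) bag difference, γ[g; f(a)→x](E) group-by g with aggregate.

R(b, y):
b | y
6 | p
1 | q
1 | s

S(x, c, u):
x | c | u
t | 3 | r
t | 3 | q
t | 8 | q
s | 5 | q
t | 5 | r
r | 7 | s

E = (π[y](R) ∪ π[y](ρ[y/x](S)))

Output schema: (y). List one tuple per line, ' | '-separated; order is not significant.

Row counts bottom-up:
  R → 3
  π[y](R) → 3
  S → 6
  ρ[y/x](S) → 6
  π[y](ρ[y/x](S)) → 6
  (π[y](R) ∪ π[y](ρ[y/x](S))) → 9

== RESULT ==
y
p
q
r
s
s
t
t
t
t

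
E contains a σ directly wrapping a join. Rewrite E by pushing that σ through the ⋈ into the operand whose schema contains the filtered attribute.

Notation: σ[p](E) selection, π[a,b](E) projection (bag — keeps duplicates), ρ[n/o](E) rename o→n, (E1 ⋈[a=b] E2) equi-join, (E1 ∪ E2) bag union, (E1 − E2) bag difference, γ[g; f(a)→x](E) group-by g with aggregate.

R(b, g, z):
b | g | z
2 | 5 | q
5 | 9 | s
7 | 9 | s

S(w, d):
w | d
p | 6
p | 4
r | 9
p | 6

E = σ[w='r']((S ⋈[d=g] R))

σ filters on w, owned by the left side.
E' = (σ[w='r'](S) ⋈[d=g] R)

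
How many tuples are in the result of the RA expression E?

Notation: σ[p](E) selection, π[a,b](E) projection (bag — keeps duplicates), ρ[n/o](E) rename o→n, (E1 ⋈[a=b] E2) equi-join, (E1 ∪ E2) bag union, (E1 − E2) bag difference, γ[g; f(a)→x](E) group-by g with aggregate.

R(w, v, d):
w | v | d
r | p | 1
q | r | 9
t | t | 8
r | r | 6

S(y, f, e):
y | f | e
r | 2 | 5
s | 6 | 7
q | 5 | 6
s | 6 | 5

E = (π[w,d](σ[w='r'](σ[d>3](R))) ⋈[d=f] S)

Per-node cardinality:
  R → 4
  σ[d>3](R) → 3
  σ[w='r'](σ[d>3](R)) → 1
  π[w,d](σ[w='r'](σ[d>3](R))) → 1
  S → 4
  (π[w,d](σ[w='r'](σ[d>3](R))) ⋈[d=f] S) → 2

|E| = 2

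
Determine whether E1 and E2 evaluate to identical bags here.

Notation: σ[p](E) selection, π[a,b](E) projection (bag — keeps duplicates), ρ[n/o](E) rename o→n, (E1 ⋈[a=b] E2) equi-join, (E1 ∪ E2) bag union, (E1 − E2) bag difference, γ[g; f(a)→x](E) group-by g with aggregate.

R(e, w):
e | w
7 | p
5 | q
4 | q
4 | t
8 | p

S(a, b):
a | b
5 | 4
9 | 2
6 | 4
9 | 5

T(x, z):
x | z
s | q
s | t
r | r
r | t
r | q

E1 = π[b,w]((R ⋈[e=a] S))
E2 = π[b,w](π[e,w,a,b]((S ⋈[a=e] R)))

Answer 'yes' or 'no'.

E1 stepwise |·|:
  R → 5
  S → 4
  (R ⋈[e=a] S) → 1
  π[b,w]((R ⋈[e=a] S)) → 1
E2 stepwise |·|:
  S → 4
  R → 5
  (S ⋈[a=e] R) → 1
  π[e,w,a,b]((S ⋈[a=e] R)) → 1
  π[b,w](π[e,w,a,b]((S ⋈[a=e] R))) → 1

E1 and E2 produce the same multiset:
b | w
4 | q

yes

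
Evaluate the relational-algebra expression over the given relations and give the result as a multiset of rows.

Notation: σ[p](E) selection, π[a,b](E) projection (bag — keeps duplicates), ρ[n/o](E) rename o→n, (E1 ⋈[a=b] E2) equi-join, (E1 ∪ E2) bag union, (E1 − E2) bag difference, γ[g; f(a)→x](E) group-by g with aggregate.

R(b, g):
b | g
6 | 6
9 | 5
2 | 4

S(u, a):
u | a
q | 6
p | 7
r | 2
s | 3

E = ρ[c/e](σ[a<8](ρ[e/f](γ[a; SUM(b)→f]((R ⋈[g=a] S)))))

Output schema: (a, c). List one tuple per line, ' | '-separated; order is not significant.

Per-node cardinality:
  R → 3
  S → 4
  (R ⋈[g=a] S) → 1
  γ[a; SUM(b)→f]((R ⋈[g=a] S)) → 1
  ρ[e/f](γ[a; SUM(b)→f]((R ⋈[g=a] S))) → 1
  σ[a<8](ρ[e/f](γ[a; SUM(b)→f]((R ⋈[g=a] S)))) → 1
  ρ[c/e](σ[a<8](ρ[e/f](γ[a; SUM(b)→f]((R ⋈[g=a] S))))) → 1

== RESULT ==
a | c
6 | 6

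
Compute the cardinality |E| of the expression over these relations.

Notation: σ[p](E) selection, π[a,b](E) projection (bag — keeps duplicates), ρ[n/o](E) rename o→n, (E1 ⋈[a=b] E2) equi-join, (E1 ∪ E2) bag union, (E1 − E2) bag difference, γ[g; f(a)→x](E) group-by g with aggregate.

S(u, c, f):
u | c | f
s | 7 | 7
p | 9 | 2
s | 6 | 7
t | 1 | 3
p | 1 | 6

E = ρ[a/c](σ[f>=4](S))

Stepwise |·|:
  S → 5
  σ[f>=4](S) → 3
  ρ[a/c](σ[f>=4](S)) → 3

|E| = 3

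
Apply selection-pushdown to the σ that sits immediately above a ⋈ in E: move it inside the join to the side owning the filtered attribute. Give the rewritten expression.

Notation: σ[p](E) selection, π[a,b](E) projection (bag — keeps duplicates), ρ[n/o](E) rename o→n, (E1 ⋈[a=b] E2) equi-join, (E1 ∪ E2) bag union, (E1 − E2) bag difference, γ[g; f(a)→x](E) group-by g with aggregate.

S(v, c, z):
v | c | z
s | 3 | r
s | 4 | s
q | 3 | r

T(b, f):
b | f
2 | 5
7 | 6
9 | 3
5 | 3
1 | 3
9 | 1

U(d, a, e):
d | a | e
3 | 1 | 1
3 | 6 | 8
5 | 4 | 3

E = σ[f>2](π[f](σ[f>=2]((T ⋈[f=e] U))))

σ filters on f, owned by the left side.
E' = σ[f>2](π[f]((σ[f>=2](T) ⋈[f=e] U)))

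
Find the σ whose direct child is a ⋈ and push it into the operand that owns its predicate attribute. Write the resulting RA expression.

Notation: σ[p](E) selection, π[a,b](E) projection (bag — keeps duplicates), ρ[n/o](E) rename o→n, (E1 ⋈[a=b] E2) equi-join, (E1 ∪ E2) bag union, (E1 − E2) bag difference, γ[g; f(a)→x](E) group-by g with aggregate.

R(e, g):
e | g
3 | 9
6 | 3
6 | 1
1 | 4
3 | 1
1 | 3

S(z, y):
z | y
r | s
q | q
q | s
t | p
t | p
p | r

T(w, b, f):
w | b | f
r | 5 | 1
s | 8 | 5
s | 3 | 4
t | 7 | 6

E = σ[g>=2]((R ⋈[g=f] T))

σ filters on g, owned by the left side.
E' = (σ[g>=2](R) ⋈[g=f] T)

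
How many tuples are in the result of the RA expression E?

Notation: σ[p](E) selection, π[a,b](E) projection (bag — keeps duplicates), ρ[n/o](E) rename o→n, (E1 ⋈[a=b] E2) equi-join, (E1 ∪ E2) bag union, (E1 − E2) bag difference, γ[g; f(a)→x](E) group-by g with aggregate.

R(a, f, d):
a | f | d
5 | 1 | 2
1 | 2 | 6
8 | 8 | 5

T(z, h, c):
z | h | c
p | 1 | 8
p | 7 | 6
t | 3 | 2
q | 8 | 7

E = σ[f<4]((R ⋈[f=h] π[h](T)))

Subexpression sizes:
  R → 3
  T → 4
  π[h](T) → 4
  (R ⋈[f=h] π[h](T)) → 2
  σ[f<4]((R ⋈[f=h] π[h](T))) → 1

|E| = 1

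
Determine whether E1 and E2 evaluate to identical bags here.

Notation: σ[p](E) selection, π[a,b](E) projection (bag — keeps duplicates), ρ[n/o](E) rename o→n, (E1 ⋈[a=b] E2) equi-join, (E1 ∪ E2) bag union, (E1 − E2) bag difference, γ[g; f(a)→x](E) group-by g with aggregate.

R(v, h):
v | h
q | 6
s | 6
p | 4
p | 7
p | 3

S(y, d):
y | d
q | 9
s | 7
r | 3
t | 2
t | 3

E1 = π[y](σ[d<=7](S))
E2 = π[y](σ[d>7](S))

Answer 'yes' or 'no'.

E1 stepwise |·|:
  S → 5
  σ[d<=7](S) → 4
  π[y](σ[d<=7](S)) → 4
E2 stepwise |·|:
  S → 5
  σ[d>7](S) → 1
  π[y](σ[d>7](S)) → 1

E1 result:
y
r
s
t
t
E2 result:
y
q
Witness: ('t',) appears 2× in E1 but 0× in E2.

no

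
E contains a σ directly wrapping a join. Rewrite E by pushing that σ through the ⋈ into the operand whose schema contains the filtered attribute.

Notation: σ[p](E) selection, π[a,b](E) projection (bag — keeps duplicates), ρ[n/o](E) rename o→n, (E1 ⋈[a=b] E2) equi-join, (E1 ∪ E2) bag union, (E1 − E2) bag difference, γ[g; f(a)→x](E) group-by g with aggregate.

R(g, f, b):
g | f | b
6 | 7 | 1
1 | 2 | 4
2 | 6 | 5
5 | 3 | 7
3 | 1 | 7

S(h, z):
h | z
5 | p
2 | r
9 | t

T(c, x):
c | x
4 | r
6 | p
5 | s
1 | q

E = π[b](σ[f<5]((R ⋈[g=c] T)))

σ filters on f, owned by the left side.
E' = π[b]((σ[f<5](R) ⋈[g=c] T))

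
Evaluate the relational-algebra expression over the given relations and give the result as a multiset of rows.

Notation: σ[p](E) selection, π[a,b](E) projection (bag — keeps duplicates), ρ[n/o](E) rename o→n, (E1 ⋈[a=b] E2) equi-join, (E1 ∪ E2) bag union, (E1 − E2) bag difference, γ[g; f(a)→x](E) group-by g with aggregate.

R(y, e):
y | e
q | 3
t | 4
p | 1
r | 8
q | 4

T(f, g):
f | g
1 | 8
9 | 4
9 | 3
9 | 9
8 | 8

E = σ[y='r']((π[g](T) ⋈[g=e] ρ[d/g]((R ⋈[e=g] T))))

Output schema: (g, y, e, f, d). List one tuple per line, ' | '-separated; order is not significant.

Stepwise |·|:
  T → 5
  π[g](T) → 5
  R → 5
  T → 5
  (R ⋈[e=g] T) → 5
  ρ[d/g]((R ⋈[e=g] T)) → 5
  (π[g](T) ⋈[g=e] ρ[d/g]((R ⋈[e=g] T))) → 7
  σ[y='r']((π[g](T) ⋈[g=e] ρ[d/g]((R ⋈[e=g] T)))) → 4

== RESULT ==
g | y | e | f | d
8 | r | 8 | 1 | 8
8 | r | 8 | 1 | 8
8 | r | 8 | 8 | 8
8 | r | 8 | 8 | 8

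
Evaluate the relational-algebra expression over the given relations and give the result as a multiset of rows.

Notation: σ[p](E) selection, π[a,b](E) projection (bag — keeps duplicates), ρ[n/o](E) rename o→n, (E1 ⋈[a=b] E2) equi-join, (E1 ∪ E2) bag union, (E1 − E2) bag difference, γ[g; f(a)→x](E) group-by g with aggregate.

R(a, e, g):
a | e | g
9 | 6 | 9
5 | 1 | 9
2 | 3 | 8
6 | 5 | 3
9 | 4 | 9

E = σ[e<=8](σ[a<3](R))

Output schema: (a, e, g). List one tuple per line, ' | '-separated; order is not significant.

Per-node cardinality:
  R → 5
  σ[a<3](R) → 1
  σ[e<=8](σ[a<3](R)) → 1

== RESULT ==
a | e | g
2 | 3 | 8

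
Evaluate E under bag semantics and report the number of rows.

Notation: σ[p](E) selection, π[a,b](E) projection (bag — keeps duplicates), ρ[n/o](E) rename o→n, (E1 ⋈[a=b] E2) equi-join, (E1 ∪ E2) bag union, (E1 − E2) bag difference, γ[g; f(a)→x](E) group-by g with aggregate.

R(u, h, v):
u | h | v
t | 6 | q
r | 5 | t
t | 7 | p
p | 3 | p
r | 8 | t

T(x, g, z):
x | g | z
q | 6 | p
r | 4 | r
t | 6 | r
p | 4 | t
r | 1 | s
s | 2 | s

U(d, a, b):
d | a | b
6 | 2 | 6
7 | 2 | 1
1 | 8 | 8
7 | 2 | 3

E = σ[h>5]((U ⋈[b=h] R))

Row counts bottom-up:
  U → 4
  R → 5
  (U ⋈[b=h] R) → 3
  σ[h>5]((U ⋈[b=h] R)) → 2

|E| = 2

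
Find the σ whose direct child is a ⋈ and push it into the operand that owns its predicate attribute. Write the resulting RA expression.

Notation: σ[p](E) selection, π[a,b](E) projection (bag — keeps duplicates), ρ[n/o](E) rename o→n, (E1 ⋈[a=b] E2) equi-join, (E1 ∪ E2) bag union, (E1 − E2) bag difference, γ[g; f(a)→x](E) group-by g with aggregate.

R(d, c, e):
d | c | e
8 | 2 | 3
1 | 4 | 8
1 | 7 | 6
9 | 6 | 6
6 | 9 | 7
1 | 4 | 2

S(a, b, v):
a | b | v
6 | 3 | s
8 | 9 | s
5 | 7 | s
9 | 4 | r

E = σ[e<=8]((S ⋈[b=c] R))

σ filters on e, owned by the right side.
E' = (S ⋈[b=c] σ[e<=8](R))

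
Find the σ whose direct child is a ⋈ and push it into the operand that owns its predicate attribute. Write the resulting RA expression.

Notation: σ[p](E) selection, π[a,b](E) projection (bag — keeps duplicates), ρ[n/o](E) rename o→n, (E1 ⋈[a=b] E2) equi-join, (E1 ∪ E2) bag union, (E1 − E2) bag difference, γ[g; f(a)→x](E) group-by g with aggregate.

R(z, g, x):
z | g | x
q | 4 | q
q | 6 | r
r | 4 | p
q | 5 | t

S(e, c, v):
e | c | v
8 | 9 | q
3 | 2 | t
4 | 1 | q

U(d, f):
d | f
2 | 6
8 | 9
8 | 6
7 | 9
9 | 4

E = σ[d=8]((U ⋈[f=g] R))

σ filters on d, owned by the left side.
E' = (σ[d=8](U) ⋈[f=g] R)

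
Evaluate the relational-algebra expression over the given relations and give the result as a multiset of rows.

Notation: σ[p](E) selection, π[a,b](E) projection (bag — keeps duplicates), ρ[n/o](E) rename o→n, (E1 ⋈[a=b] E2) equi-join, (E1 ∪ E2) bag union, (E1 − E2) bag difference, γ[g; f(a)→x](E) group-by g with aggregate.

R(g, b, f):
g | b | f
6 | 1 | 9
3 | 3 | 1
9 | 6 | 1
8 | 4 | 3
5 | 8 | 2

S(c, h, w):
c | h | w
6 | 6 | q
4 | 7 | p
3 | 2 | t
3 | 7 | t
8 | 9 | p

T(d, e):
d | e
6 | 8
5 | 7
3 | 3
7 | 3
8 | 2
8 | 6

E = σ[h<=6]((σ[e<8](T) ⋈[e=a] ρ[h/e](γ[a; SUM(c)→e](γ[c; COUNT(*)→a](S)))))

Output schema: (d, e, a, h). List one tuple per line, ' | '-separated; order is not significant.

Subexpression sizes:
  T → 6
  σ[e<8](T) → 5
  S → 5
  γ[c; COUNT(*)→a](S) → 4
  γ[a; SUM(c)→e](γ[c; COUNT(*)→a](S)) → 2
  ρ[h/e](γ[a; SUM(c)→e](γ[c; COUNT(*)→a](S))) → 2
  (σ[e<8](T) ⋈[e=a] ρ[h/e](γ[a; SUM(c)→e](γ[c; COUNT(*)→a](S)))) → 1
  σ[h<=6]((σ[e<8](T) ⋈[e=a] ρ[h/e](γ[a; SUM(c)→e](γ[c; COUNT(*)→a](S))))) → 1

== RESULT ==
d | e | a | h
8 | 2 | 2 | 3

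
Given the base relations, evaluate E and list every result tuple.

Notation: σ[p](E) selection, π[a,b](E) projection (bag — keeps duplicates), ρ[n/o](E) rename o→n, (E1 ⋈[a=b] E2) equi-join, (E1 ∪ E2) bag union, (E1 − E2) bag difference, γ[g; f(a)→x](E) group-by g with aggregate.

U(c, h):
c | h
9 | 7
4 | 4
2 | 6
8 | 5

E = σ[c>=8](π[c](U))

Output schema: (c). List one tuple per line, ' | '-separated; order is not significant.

Subexpression sizes:
  U → 4
  π[c](U) → 4
  σ[c>=8](π[c](U)) → 2

== RESULT ==
c
8
9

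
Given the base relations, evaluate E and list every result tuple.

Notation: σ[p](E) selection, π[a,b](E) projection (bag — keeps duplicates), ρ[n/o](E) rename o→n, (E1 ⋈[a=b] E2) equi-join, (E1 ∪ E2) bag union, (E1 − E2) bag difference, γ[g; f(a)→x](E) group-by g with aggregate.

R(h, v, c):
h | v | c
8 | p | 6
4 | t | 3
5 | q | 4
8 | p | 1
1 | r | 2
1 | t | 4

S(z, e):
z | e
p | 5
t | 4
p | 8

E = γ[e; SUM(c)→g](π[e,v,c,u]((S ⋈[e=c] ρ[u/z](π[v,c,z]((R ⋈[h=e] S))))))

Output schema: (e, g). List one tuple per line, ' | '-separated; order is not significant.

Subexpression sizes:
  S → 3
  R → 6
  S → 3
  (R ⋈[h=e] S) → 4
  π[v,c,z]((R ⋈[h=e] S)) → 4
  ρ[u/z](π[v,c,z]((R ⋈[h=e] S))) → 4
  (S ⋈[e=c] ρ[u/z](π[v,c,z]((R ⋈[h=e] S)))) → 1
  π[e,v,c,u]((S ⋈[e=c] ρ[u/z](π[v,c,z]((R ⋈[h=e] S))))) → 1
  γ[e; SUM(c)→g](π[e,v,c,u]((S ⋈[e=c] ρ[u/z](π[v,c,z]((R ⋈[h=e] S)))))) → 1

== RESULT ==
e | g
4 | 4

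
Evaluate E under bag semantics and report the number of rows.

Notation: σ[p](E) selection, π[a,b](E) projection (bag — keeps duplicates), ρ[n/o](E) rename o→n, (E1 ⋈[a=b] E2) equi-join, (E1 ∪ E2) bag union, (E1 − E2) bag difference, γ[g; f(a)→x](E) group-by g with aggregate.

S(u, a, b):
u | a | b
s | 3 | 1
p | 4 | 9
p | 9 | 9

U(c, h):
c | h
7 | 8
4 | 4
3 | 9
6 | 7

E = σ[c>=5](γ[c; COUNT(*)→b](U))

Subexpression sizes:
  U → 4
  γ[c; COUNT(*)→b](U) → 4
  σ[c>=5](γ[c; COUNT(*)→b](U)) → 2

|E| = 2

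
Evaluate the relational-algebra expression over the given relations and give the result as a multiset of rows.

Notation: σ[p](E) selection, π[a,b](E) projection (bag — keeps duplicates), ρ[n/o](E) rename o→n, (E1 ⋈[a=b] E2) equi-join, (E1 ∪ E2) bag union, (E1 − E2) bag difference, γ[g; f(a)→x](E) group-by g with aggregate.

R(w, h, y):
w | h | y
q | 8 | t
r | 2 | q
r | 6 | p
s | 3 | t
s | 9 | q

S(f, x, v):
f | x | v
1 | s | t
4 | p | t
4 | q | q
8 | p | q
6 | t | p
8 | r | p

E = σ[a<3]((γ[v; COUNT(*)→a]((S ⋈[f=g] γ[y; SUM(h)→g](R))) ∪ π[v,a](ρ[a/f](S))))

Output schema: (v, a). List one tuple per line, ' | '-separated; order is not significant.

Per-node cardinality:
  S → 6
  R → 5
  γ[y; SUM(h)→g](R) → 3
  (S ⋈[f=g] γ[y; SUM(h)→g](R)) → 1
  γ[v; COUNT(*)→a]((S ⋈[f=g] γ[y; SUM(h)→g](R))) → 1
  S → 6
  ρ[a/f](S) → 6
  π[v,a](ρ[a/f](S)) → 6
  (γ[v; COUNT(*)→a]((S ⋈[f=g] γ[y; SUM(h)→g](R))) ∪ π[v,a](ρ[a/f](S))) → 7
  σ[a<3]((γ[v; COUNT(*)→a]((S ⋈[f=g] γ[y; SUM(h)→g](R))) ∪ π[v,a](ρ[a/f](S)))) → 2

== RESULT ==
v | a
p | 1
t | 1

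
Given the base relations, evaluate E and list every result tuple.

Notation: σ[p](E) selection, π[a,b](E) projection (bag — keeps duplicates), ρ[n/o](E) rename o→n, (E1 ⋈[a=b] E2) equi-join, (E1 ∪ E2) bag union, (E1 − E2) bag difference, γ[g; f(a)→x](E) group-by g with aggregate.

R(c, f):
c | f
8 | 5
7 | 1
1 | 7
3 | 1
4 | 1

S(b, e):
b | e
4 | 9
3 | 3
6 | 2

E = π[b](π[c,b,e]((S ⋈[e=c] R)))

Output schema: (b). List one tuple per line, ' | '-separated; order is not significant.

Stepwise |·|:
  S → 3
  R → 5
  (S ⋈[e=c] R) → 1
  π[c,b,e]((S ⋈[e=c] R)) → 1
  π[b](π[c,b,e]((S ⋈[e=c] R))) → 1

== RESULT ==
b
3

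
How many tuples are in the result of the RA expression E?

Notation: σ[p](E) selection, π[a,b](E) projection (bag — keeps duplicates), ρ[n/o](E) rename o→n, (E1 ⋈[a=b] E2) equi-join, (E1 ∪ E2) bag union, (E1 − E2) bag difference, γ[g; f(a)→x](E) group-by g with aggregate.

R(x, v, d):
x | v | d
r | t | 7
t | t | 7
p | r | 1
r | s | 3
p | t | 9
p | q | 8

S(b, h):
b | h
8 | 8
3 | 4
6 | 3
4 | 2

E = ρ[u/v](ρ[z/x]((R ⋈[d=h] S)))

Row counts bottom-up:
  R → 6
  S → 4
  (R ⋈[d=h] S) → 2
  ρ[z/x]((R ⋈[d=h] S)) → 2
  ρ[u/v](ρ[z/x]((R ⋈[d=h] S))) → 2

|E| = 2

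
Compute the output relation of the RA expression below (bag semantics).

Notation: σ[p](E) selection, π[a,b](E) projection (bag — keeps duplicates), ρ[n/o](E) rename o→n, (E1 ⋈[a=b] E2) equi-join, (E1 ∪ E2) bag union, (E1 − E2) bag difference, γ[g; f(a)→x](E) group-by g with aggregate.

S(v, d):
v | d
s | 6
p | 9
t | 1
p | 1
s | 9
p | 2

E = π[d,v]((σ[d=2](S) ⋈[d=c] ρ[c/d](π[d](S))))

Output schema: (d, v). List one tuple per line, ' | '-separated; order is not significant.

Row counts bottom-up:
  S → 6
  σ[d=2](S) → 1
  S → 6
  π[d](S) → 6
  ρ[c/d](π[d](S)) → 6
  (σ[d=2](S) ⋈[d=c] ρ[c/d](π[d](S))) → 1
  π[d,v]((σ[d=2](S) ⋈[d=c] ρ[c/d](π[d](S)))) → 1

== RESULT ==
d | v
2 | p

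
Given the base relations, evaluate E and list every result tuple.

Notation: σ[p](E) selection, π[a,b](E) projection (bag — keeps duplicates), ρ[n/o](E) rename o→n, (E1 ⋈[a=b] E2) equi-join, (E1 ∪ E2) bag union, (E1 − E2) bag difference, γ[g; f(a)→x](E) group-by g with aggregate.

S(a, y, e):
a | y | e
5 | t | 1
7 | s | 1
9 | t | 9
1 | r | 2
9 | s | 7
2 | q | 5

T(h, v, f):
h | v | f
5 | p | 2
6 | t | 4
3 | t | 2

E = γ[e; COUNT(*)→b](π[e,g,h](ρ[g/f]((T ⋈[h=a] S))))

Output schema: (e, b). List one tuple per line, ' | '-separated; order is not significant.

Stepwise |·|:
  T → 3
  S → 6
  (T ⋈[h=a] S) → 1
  ρ[g/f]((T ⋈[h=a] S)) → 1
  π[e,g,h](ρ[g/f]((T ⋈[h=a] S))) → 1
  γ[e; COUNT(*)→b](π[e,g,h](ρ[g/f]((T ⋈[h=a] S)))) → 1

== RESULT ==
e | b
1 | 1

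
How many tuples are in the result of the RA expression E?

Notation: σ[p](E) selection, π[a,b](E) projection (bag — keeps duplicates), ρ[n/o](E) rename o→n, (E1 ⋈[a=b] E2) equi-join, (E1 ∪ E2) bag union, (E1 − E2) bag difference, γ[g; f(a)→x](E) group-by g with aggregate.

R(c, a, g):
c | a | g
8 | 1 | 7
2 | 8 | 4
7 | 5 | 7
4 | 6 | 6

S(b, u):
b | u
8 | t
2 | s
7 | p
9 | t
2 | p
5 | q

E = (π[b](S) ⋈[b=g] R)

Row counts bottom-up:
  S → 6
  π[b](S) → 6
  R → 4
  (π[b](S) ⋈[b=g] R) → 2

|E| = 2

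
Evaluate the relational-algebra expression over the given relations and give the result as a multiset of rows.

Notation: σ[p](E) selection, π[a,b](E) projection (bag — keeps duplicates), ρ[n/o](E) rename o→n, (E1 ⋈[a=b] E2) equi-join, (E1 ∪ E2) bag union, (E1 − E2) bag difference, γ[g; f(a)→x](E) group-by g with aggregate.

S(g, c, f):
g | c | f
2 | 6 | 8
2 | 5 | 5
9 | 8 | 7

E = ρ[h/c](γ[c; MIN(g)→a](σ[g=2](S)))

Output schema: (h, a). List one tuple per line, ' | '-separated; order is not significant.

Row counts bottom-up:
  S → 3
  σ[g=2](S) → 2
  γ[c; MIN(g)→a](σ[g=2](S)) → 2
  ρ[h/c](γ[c; MIN(g)→a](σ[g=2](S))) → 2

== RESULT ==
h | a
5 | 2
6 | 2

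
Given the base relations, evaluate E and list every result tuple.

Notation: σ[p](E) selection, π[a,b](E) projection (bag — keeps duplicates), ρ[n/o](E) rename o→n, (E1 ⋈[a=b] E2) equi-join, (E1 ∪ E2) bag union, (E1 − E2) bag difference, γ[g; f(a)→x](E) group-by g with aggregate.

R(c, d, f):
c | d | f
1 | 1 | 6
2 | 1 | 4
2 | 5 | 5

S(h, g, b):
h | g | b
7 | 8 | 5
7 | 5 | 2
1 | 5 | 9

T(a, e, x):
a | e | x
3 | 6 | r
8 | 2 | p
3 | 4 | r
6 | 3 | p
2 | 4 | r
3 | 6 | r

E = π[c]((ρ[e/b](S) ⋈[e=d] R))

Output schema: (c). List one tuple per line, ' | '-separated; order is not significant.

Subexpression sizes:
  S → 3
  ρ[e/b](S) → 3
  R → 3
  (ρ[e/b](S) ⋈[e=d] R) → 1
  π[c]((ρ[e/b](S) ⋈[e=d] R)) → 1

== RESULT ==
c
2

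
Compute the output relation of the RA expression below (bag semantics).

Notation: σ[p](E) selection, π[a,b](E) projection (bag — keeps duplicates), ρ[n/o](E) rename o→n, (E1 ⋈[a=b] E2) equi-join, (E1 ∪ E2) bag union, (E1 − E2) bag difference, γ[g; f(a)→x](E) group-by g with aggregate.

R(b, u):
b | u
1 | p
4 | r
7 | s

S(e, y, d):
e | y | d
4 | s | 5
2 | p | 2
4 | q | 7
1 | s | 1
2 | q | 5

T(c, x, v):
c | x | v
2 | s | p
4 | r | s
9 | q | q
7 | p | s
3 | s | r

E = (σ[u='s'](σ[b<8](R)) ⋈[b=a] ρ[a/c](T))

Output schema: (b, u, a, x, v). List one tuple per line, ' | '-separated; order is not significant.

Stepwise |·|:
  R → 3
  σ[b<8](R) → 3
  σ[u='s'](σ[b<8](R)) → 1
  T → 5
  ρ[a/c](T) → 5
  (σ[u='s'](σ[b<8](R)) ⋈[b=a] ρ[a/c](T)) → 1

== RESULT ==
b | u | a | x | v
7 | s | 7 | p | s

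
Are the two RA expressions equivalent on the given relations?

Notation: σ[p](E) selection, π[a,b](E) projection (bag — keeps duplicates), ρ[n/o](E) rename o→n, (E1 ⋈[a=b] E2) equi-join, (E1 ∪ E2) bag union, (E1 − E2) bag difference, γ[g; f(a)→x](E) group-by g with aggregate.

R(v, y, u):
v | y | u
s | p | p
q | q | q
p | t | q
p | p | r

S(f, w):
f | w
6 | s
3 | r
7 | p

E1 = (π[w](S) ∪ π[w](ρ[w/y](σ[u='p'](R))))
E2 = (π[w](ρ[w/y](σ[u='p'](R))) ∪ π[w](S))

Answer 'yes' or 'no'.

E1 row counts bottom-up:
  S → 3
  π[w](S) → 3
  R → 4
  σ[u='p'](R) → 1
  ρ[w/y](σ[u='p'](R)) → 1
  π[w](ρ[w/y](σ[u='p'](R))) → 1
  (π[w](S) ∪ π[w](ρ[w/y](σ[u='p'](R)))) → 4
E2 row counts bottom-up:
  R → 4
  σ[u='p'](R) → 1
  ρ[w/y](σ[u='p'](R)) → 1
  π[w](ρ[w/y](σ[u='p'](R))) → 1
  S → 3
  π[w](S) → 3
  (π[w](ρ[w/y](σ[u='p'](R))) ∪ π[w](S)) → 4

E1 and E2 produce the same multiset:
w
p
p
r
s

yes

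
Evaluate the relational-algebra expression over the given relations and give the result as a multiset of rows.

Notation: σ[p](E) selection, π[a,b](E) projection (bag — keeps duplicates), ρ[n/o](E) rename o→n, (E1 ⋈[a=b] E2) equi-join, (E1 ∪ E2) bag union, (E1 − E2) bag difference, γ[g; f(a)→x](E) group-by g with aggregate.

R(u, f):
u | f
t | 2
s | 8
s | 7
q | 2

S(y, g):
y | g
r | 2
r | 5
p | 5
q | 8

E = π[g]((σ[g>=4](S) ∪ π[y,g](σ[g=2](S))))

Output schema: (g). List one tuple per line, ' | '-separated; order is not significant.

Per-node cardinality:
  S → 4
  σ[g>=4](S) → 3
  S → 4
  σ[g=2](S) → 1
  π[y,g](σ[g=2](S)) → 1
  (σ[g>=4](S) ∪ π[y,g](σ[g=2](S))) → 4
  π[g]((σ[g>=4](S) ∪ π[y,g](σ[g=2](S)))) → 4

== RESULT ==
g
2
5
5
8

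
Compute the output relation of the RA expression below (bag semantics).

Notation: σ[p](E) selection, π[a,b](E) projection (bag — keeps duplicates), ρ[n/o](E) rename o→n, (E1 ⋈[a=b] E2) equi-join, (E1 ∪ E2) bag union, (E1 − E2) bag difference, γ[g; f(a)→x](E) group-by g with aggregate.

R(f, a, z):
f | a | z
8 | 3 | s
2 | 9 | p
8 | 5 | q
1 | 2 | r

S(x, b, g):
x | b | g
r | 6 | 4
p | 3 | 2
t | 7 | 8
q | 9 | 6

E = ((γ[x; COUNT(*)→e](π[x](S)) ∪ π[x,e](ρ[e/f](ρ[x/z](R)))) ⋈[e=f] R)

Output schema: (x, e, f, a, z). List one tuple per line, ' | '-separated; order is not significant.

Subexpression sizes:
  S → 4
  π[x](S) → 4
  γ[x; COUNT(*)→e](π[x](S)) → 4
  R → 4
  ρ[x/z](R) → 4
  ρ[e/f](ρ[x/z](R)) → 4
  π[x,e](ρ[e/f](ρ[x/z](R))) → 4
  (γ[x; COUNT(*)→e](π[x](S)) ∪ π[x,e](ρ[e/f](ρ[x/z](R)))) → 8
  R → 4
  ((γ[x; COUNT(*)→e](π[x](S)) ∪ π[x,e](ρ[e/f](ρ[x/z](R)))) ⋈[e=f] R) → 10

== RESULT ==
x | e | f | a | z
p | 1 | 1 | 2 | r
p | 2 | 2 | 9 | p
q | 1 | 1 | 2 | r
q | 8 | 8 | 3 | s
q | 8 | 8 | 5 | q
r | 1 | 1 | 2 | r
r | 1 | 1 | 2 | r
s | 8 | 8 | 3 | s
s | 8 | 8 | 5 | q
t | 1 | 1 | 2 | r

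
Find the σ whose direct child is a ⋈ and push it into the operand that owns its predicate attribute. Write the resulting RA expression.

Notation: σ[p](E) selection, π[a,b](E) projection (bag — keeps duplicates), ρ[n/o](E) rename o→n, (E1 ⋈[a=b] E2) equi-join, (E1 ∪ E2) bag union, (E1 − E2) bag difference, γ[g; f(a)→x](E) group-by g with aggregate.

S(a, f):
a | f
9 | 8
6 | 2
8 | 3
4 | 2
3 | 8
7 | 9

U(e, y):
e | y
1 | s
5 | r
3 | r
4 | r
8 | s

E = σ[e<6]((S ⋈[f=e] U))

σ filters on e, owned by the right side.
E' = (S ⋈[f=e] σ[e<6](U))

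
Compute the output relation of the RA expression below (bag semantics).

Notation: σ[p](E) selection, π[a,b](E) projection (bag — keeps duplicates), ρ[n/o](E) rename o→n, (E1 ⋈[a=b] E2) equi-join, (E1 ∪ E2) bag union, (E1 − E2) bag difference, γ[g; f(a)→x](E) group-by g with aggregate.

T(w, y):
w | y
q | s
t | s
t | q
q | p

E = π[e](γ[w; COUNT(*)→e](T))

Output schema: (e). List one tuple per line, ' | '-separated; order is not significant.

Stepwise |·|:
  T → 4
  γ[w; COUNT(*)→e](T) → 2
  π[e](γ[w; COUNT(*)→e](T)) → 2

== RESULT ==
e
2
2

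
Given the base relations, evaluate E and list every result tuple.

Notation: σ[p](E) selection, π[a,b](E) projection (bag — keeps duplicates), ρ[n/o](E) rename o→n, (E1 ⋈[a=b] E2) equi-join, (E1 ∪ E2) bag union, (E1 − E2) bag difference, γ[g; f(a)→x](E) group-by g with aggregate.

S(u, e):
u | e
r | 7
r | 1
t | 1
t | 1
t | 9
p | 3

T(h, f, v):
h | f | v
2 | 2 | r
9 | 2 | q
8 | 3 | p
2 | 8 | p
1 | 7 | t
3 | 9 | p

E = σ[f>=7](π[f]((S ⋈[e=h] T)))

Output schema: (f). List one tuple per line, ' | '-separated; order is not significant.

Row counts bottom-up:
  S → 6
  T → 6
  (S ⋈[e=h] T) → 5
  π[f]((S ⋈[e=h] T)) → 5
  σ[f>=7](π[f]((S ⋈[e=h] T))) → 4

== RESULT ==
f
7
7
7
9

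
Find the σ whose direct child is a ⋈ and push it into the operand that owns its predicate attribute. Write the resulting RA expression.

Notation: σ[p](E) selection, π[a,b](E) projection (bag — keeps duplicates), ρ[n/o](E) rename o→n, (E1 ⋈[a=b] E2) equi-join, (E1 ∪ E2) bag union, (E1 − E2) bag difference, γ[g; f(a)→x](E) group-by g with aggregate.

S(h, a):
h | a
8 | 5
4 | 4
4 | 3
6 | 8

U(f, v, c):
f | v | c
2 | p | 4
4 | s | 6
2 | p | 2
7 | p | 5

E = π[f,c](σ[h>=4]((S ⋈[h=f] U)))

σ filters on h, owned by the left side.
E' = π[f,c]((σ[h>=4](S) ⋈[h=f] U))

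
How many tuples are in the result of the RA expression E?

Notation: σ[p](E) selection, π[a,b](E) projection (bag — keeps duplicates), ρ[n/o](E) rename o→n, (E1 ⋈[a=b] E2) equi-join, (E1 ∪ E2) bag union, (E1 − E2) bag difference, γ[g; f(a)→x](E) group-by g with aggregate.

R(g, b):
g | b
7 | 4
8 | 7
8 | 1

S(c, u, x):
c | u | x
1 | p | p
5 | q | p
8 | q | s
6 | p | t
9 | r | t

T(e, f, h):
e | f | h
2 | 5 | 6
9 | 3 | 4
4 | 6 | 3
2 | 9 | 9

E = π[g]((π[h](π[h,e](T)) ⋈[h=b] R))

Stepwise |·|:
  T → 4
  π[h,e](T) → 4
  π[h](π[h,e](T)) → 4
  R → 3
  (π[h](π[h,e](T)) ⋈[h=b] R) → 1
  π[g]((π[h](π[h,e](T)) ⋈[h=b] R)) → 1

|E| = 1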